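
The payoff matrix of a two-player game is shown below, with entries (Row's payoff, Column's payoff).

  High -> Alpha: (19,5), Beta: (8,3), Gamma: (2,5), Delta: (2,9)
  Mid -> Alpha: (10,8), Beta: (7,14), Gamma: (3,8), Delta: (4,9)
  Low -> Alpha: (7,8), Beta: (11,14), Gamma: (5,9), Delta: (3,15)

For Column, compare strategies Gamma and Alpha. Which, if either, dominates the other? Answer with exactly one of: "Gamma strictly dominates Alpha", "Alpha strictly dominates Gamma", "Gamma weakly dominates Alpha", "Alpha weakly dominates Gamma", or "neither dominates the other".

Gamma weakly dominates Alpha

Gamma's payoffs vs Alpha's, by Row's action — High: 5=5, Mid: 8=8, Low: 9>8.
Gamma is at least as good everywhere and strictly better somewhere (tied only at High, Mid), so Gamma weakly but not strictly dominates Alpha.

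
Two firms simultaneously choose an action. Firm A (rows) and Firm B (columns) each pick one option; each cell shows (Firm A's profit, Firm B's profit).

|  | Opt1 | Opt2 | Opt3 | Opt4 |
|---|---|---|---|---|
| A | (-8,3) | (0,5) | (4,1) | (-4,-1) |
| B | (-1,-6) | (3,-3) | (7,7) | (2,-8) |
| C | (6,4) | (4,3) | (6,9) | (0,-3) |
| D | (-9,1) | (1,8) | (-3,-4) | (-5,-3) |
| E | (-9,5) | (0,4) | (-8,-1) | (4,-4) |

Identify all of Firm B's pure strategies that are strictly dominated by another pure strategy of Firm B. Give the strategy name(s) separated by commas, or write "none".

Nothing dominates Opt1: Opt2 at C (4>3); Opt3 at A (3>1); Opt4 at A (3>-1).
Opt2: no other strategy beats it everywhere (Opt1 at A (5>3); Opt3 at A (5>1); Opt4 at A (5>-1)).
Opt3 is not dominated — it holds its own against Opt1 at B (7>-6); Opt2 at B (7>-3); Opt4 at A (1>-1).
Opt1 strictly dominates Opt4 — A: 3>-1, B: -6>-8, C: 4>-3, D: 1>-3, E: 5>-4.

Opt4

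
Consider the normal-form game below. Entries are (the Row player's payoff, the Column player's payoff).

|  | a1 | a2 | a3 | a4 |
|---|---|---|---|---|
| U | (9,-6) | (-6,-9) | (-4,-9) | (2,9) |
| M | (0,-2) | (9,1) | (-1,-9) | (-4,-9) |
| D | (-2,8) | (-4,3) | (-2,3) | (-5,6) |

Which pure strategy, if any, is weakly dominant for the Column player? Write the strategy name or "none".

none

a1 fails to dominate a2 at M (-2<1).
a2 fails to dominate a1 at U (-9<-6).
a3 fails to dominate a1 at U (-9<-6).
a4 fails to dominate a1 at M (-9<-2).
No single strategy dominates all the others.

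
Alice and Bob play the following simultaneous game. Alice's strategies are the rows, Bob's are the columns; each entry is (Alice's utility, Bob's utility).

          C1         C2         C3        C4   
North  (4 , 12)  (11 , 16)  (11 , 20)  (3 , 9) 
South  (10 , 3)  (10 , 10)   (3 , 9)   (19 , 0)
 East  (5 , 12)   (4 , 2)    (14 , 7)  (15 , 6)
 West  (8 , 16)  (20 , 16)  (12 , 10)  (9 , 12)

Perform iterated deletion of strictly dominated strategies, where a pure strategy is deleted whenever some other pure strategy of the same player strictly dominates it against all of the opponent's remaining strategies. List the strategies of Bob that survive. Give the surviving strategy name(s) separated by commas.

C1, C2, C3

For Alice, West strictly dominates North on the remaining columns (C1: 8>4, C2: 20>11, C3: 12>11, C4: 9>3); eliminate North.
For Bob, C1 strictly dominates C4 on the remaining rows (South: 3>0, East: 12>6, West: 16>12); eliminate C4.
Among the remaining strategies, none is strictly dominated by another pure strategy of the same player, so the elimination stops.
Surviving strategies — Alice: {South, East, West}; Bob: {C1, C2, C3}.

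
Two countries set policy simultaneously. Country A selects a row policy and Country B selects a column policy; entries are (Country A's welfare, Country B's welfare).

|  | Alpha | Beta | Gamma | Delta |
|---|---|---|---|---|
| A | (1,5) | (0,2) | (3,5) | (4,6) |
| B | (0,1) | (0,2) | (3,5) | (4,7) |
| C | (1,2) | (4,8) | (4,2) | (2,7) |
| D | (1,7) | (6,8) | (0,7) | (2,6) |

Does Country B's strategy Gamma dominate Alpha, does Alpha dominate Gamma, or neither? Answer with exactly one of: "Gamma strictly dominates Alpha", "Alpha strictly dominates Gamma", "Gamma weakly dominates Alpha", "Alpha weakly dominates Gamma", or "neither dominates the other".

Gamma's payoffs vs Alpha's, by Country A's action — A: 5=5, B: 5>1, C: 2=2, D: 7=7.
Gamma is at least as good everywhere and strictly better somewhere (tied only at A, C, D), so Gamma weakly but not strictly dominates Alpha.

Gamma weakly dominates Alpha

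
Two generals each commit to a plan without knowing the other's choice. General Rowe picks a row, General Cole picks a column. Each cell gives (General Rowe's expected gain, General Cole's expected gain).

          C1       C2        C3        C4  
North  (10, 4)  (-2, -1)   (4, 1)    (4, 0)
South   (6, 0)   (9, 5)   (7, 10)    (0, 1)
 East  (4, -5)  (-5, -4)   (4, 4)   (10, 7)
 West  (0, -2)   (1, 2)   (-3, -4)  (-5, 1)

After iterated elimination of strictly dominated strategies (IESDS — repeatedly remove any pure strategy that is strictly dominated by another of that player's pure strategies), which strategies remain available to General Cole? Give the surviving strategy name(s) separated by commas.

C1, C3, C4

Row West is eliminated: South beats it against every remaining column (C1: 6>0, C2: 9>1, C3: 7>-3, C4: 0>-5).
General Cole's strategy C2 is strictly dominated by C3 (North: 1>-1, South: 10>5, East: 4>-4) and is removed.
Among the remaining strategies, none is strictly dominated by another pure strategy of the same player, so the elimination stops.
Surviving strategies — General Rowe: {North, South, East}; General Cole: {C1, C3, C4}.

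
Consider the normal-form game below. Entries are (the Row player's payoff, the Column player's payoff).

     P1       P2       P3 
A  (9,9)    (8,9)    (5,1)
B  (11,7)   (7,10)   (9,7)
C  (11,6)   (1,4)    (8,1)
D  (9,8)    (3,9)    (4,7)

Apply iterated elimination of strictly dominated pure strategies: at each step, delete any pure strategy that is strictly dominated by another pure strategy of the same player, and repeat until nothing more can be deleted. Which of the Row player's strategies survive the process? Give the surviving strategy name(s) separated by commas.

For the Row player, B strictly dominates D on the remaining columns (P1: 11>9, P2: 7>3, P3: 9>4); eliminate D.
For the Column player, P2 strictly dominates P3 on the remaining rows (A: 9>1, B: 10>7, C: 4>1); eliminate P3.
Among the remaining strategies, none is strictly dominated by another pure strategy of the same player, so the elimination stops.
Surviving strategies — the Row player: {A, B, C}; the Column player: {P1, P2}.

A, B, C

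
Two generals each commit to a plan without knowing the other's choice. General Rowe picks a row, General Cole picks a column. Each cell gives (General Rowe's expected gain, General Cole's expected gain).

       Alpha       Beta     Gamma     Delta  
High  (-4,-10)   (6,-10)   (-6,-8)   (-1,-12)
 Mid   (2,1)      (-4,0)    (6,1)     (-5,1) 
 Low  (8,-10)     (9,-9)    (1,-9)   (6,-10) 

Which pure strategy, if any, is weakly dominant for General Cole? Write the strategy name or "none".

Gamma

Gamma vs Alpha: High: -8>-10, Mid: 1=1, Low: -9>-10.
Gamma vs Beta: High: -8>-10, Mid: 1>0, Low: -9=-9.
Gamma vs Delta: High: -8>-12, Mid: 1=1, Low: -9>-10.
Gamma is at least as good as every other strategy against every opponent action, so it is weakly dominant.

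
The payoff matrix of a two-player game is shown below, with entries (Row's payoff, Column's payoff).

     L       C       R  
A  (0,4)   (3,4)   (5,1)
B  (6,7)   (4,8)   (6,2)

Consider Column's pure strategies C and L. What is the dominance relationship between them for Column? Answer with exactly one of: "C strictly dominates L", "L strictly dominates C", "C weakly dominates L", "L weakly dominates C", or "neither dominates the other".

C weakly dominates L

Compare C to L across every action of Row: A: 4=4, B: 8>7.
C is at least as good everywhere and strictly better somewhere (tied only at A), so C weakly but not strictly dominates L.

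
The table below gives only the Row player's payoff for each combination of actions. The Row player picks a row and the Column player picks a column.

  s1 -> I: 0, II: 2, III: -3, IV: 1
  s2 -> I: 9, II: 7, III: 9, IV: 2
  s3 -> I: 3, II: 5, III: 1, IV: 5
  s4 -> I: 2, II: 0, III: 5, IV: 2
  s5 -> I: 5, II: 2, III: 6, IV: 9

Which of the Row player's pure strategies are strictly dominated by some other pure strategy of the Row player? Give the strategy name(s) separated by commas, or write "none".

s1, s4

s2 strictly dominates s1 — I: 9>0, II: 7>2, III: 9>-3, IV: 2>1.
s2: no other strategy beats it everywhere (s1 at I (9>0); s3 at I (9>3); s4 at I (9>2); s5 at I (9>5)).
Nothing dominates s3: s1 at I (3>0); s2 at IV (5>2); s4 at I (3>2); s5 at II (5>2).
s5 strictly dominates s4 — I: 5>2, II: 2>0, III: 6>5, IV: 9>2.
Nothing dominates s5: s1 at I (5>0); s2 at IV (9>2); s3 at I (5>3); s4 at I (5>2).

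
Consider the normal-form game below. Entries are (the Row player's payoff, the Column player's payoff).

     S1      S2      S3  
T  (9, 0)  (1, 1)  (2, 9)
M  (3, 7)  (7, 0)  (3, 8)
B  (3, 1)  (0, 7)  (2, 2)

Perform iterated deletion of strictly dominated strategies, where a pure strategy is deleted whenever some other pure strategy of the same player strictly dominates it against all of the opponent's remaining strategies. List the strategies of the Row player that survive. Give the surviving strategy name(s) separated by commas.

M

The Column player's strategy S1 is strictly dominated by S3 (T: 9>0, M: 8>7, B: 2>1) and is removed.
Row T is eliminated: M beats it against every remaining column (S2: 7>1, S3: 3>2).
The Row player's strategy B is strictly dominated by M (S2: 7>0, S3: 3>2) and is removed.
The Column player's strategy S2 is strictly dominated by S3 (M: 8>0) and is removed.
Among the remaining strategies, none is strictly dominated by another pure strategy of the same player, so the elimination stops.
Surviving strategies — the Row player: {M}; the Column player: {S3}.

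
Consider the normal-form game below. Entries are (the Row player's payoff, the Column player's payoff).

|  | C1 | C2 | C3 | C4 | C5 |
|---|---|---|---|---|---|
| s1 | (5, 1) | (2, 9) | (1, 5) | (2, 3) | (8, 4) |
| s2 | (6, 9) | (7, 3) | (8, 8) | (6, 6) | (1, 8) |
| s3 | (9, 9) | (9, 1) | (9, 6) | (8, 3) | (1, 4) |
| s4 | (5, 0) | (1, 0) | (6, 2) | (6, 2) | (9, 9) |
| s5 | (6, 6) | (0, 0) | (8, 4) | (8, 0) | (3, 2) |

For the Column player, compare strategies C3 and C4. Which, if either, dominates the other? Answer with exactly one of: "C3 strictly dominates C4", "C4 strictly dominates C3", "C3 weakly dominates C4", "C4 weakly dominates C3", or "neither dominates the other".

C3 weakly dominates C4

C3's payoffs vs C4's, by the Row player's action — s1: 5>3, s2: 8>6, s3: 6>3, s4: 2=2, s5: 4>0.
C3 is at least as good everywhere and strictly better somewhere (tied only at s4), so C3 weakly but not strictly dominates C4.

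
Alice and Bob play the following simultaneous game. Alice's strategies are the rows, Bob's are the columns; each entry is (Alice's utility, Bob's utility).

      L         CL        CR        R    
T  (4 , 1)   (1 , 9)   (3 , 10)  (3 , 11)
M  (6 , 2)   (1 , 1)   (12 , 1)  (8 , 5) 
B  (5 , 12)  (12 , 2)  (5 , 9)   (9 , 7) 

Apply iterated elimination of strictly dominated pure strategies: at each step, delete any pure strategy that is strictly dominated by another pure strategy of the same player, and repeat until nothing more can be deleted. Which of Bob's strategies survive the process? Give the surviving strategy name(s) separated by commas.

L, R

Row T is eliminated: B beats it against every remaining column (L: 5>4, CL: 12>1, CR: 5>3, R: 9>3).
Column CL is eliminated: L beats it against every remaining row (M: 2>1, B: 12>2).
Bob's strategy CR is strictly dominated by L (M: 2>1, B: 12>9) and is removed.
Among the remaining strategies, none is strictly dominated by another pure strategy of the same player, so the elimination stops.
Surviving strategies — Alice: {M, B}; Bob: {L, R}.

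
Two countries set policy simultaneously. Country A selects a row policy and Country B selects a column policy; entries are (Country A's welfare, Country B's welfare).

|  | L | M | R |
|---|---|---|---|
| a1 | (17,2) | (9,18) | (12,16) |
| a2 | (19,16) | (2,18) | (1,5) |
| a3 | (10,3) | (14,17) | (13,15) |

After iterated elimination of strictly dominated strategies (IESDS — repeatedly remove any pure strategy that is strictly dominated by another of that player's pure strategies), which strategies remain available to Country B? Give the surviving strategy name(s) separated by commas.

M

Column L is eliminated: M beats it against every remaining row (a1: 18>2, a2: 18>16, a3: 17>3).
Row a1 is eliminated: a3 beats it against every remaining column (M: 14>9, R: 13>12).
Row a2 is eliminated: a3 beats it against every remaining column (M: 14>2, R: 13>1).
Country B's strategy R is strictly dominated by M (a3: 17>15) and is removed.
Among the remaining strategies, none is strictly dominated by another pure strategy of the same player, so the elimination stops.
Surviving strategies — Country A: {a3}; Country B: {M}.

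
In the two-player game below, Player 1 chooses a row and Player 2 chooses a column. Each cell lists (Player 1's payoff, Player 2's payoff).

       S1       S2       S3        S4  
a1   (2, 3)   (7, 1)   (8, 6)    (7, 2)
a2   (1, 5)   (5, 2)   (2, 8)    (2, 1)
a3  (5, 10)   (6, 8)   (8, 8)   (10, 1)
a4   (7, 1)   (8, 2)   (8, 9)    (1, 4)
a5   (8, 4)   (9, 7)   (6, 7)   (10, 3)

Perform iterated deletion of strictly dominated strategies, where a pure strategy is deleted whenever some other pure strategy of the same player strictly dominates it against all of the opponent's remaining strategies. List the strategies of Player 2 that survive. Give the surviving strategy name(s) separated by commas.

Player 1's strategy a2 is strictly dominated by a1 (S1: 2>1, S2: 7>5, S3: 8>2, S4: 7>2) and is removed.
Player 2's strategy S4 is strictly dominated by S3 (a1: 6>2, a3: 8>1, a4: 9>4, a5: 7>3) and is removed.
Among the remaining strategies, none is strictly dominated by another pure strategy of the same player, so the elimination stops.
Surviving strategies — Player 1: {a1, a3, a4, a5}; Player 2: {S1, S2, S3}.

S1, S2, S3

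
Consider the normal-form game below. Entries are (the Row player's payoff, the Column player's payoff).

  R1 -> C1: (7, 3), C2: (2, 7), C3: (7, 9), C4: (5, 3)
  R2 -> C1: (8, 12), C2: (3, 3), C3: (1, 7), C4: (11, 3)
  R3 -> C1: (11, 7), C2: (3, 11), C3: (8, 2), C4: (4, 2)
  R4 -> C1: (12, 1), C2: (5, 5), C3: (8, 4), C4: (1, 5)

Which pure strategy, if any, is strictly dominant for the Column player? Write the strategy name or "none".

none

C1 fails to dominate C2 at R1 (3<7).
C2 fails to dominate C1 at R2 (3<12).
C3 fails to dominate C1 at R2 (7<12).
C4 fails to dominate C1 at R1 (3=3).
No single strategy dominates all the others.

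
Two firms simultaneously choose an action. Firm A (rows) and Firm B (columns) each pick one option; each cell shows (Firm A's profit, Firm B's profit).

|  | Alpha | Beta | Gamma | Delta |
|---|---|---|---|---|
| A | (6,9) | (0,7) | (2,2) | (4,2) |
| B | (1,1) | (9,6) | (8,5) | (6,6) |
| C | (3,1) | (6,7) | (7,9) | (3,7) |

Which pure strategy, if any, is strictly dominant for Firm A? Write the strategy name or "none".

none

A fails to dominate B at Beta (0<9).
B fails to dominate A at Alpha (1<6).
C fails to dominate A at Alpha (3<6).
No single strategy dominates all the others.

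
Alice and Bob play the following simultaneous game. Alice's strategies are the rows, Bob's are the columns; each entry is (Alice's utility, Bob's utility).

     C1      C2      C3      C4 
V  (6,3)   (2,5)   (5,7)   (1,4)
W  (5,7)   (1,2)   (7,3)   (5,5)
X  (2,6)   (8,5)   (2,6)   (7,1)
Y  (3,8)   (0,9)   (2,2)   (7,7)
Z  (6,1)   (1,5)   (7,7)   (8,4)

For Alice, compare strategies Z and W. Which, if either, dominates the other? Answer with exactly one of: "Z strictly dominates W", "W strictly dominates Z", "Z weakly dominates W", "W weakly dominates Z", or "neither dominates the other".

Z's payoffs vs W's, by Bob's action — C1: 6>5, C2: 1=1, C3: 7=7, C4: 8>5.
Z is at least as good everywhere and strictly better somewhere (tied only at C2, C3), so Z weakly but not strictly dominates W.

Z weakly dominates W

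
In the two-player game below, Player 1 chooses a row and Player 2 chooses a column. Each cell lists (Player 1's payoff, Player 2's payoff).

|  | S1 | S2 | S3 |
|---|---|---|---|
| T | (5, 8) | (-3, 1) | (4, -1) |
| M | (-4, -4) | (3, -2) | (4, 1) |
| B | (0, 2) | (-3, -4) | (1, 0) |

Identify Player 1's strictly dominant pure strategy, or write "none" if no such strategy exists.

T fails to dominate M at S2 (-3<3).
M fails to dominate T at S1 (-4<5).
B fails to dominate T at S1 (0<5).
No single strategy dominates all the others.

none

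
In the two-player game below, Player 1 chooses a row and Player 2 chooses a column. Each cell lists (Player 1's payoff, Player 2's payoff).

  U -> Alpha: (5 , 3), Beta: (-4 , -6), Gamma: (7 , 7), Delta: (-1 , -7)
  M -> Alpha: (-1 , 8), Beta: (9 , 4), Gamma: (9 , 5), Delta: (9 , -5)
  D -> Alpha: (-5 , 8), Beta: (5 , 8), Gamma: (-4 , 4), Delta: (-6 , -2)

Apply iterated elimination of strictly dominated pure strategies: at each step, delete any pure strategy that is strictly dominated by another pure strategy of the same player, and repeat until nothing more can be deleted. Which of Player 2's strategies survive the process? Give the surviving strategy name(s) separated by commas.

Player 1's strategy D is strictly dominated by M (Alpha: -1>-5, Beta: 9>5, Gamma: 9>-4, Delta: 9>-6) and is removed.
Column Beta is eliminated: Alpha beats it against every remaining row (U: 3>-6, M: 8>4).
For Player 2, Alpha strictly dominates Delta on the remaining rows (U: 3>-7, M: 8>-5); eliminate Delta.
Among the remaining strategies, none is strictly dominated by another pure strategy of the same player, so the elimination stops.
Surviving strategies — Player 1: {U, M}; Player 2: {Alpha, Gamma}.

Alpha, Gamma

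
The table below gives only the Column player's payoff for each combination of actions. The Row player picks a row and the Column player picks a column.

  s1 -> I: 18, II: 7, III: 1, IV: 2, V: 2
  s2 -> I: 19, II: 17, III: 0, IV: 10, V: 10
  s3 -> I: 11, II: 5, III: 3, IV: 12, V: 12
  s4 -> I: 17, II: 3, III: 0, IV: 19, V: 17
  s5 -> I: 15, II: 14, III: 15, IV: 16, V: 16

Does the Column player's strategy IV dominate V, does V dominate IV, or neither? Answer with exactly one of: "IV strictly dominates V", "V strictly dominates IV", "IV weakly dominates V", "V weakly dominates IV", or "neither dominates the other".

IV weakly dominates V

Compare IV to V across each choice by the Row player: s1: 2=2, s2: 10=10, s3: 12=12, s4: 19>17, s5: 16=16.
IV is at least as good everywhere and strictly better somewhere (tied only at s1, s2, s3, s5), so IV weakly but not strictly dominates V.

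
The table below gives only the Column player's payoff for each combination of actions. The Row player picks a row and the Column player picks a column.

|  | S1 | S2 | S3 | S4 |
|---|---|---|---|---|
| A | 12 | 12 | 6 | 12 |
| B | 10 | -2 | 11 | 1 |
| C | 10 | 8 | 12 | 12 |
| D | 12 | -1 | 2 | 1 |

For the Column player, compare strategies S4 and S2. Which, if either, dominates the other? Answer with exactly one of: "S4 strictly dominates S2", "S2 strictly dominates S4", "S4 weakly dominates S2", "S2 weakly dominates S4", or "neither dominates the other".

Compare S4 to S2 across each opponent action: A: 12=12, B: 1>-2, C: 12>8, D: 1>-1.
S4 is at least as good everywhere and strictly better somewhere (tied only at A), so S4 weakly but not strictly dominates S2.

S4 weakly dominates S2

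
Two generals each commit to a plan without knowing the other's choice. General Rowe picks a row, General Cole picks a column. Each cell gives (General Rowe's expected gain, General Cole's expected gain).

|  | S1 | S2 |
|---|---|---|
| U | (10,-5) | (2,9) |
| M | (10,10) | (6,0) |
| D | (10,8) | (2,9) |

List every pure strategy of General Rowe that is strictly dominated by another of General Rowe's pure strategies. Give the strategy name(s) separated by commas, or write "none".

U: no other strategy beats it everywhere (M at S1 (10=10); D at S1 (10=10)).
M: no other strategy beats it everywhere (U at S1 (10=10); D at S1 (10=10)).
D is not dominated — it holds its own against U at S1 (10=10); M at S1 (10=10).

none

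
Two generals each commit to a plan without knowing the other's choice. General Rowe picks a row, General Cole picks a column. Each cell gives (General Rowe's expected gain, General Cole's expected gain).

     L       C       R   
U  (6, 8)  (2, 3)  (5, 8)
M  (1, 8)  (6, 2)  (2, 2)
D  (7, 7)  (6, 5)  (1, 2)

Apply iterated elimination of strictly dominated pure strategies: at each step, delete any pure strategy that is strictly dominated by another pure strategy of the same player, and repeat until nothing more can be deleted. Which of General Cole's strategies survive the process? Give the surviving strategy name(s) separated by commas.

For General Cole, L strictly dominates C on the remaining rows (U: 8>3, M: 8>2, D: 7>5); eliminate C.
Row M is eliminated: U beats it against every remaining column (L: 6>1, R: 5>2).
Among the remaining strategies, none is strictly dominated by another pure strategy of the same player, so the elimination stops.
Surviving strategies — General Rowe: {U, D}; General Cole: {L, R}.

L, R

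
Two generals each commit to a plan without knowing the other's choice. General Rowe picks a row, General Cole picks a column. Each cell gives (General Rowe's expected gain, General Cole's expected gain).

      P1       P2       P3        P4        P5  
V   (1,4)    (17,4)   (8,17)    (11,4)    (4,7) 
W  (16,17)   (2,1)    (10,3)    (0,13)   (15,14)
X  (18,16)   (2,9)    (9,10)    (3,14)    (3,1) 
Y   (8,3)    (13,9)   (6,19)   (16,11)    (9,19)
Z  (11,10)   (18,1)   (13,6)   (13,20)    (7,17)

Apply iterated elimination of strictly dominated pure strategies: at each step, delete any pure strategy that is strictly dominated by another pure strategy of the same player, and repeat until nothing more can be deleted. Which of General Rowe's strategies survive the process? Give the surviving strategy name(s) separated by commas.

Row V is eliminated: Z beats it against every remaining column (P1: 11>1, P2: 18>17, P3: 13>8, P4: 13>11, P5: 7>4).
For General Cole, P3 strictly dominates P2 on the remaining rows (W: 3>1, X: 10>9, Y: 19>9, Z: 6>1); eliminate P2.
Among the remaining strategies, none is strictly dominated by another pure strategy of the same player, so the elimination stops.
Surviving strategies — General Rowe: {W, X, Y, Z}; General Cole: {P1, P3, P4, P5}.

W, X, Y, Z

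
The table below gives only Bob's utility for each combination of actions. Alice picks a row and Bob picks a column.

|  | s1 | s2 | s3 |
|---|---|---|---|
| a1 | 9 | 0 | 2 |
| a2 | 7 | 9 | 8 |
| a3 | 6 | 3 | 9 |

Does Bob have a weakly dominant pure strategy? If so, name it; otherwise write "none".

s1 fails to dominate s2 at a2 (7<9).
s2 fails to dominate s1 at a1 (0<9).
s3 fails to dominate s1 at a1 (2<9).
No single strategy dominates all the others.

none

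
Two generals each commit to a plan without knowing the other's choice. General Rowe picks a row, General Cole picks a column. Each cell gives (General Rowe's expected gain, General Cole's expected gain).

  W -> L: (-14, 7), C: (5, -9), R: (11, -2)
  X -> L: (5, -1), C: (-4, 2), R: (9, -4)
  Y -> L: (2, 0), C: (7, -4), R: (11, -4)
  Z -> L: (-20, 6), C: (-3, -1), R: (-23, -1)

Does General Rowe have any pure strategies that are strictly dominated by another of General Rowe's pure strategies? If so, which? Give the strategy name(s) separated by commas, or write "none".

W is not dominated — it holds its own against X at C (5>-4); Y at R (11=11); Z at L (-14>-20).
X is not dominated — it holds its own against W at L (5>-14); Y at L (5>2); Z at L (5>-20).
Y: no other strategy beats it everywhere (W at L (2>-14); X at C (7>-4); Z at L (2>-20)).
Z is strictly dominated by W (L: -14>-20, C: 5>-3, R: 11>-23).

Z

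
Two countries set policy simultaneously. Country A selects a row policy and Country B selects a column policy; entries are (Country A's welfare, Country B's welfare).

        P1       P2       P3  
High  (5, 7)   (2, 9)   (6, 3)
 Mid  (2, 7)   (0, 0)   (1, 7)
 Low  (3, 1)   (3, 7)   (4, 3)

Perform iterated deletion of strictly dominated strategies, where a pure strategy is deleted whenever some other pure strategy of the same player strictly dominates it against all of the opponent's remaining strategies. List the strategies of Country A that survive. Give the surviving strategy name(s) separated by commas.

Country A's strategy Mid is strictly dominated by High (P1: 5>2, P2: 2>0, P3: 6>1) and is removed.
For Country B, P2 strictly dominates P1 on the remaining rows (High: 9>7, Low: 7>1); eliminate P1.
Column P3 is eliminated: P2 beats it against every remaining row (High: 9>3, Low: 7>3).
Country A's strategy High is strictly dominated by Low (P2: 3>2) and is removed.
Among the remaining strategies, none is strictly dominated by another pure strategy of the same player, so the elimination stops.
Surviving strategies — Country A: {Low}; Country B: {P2}.

Low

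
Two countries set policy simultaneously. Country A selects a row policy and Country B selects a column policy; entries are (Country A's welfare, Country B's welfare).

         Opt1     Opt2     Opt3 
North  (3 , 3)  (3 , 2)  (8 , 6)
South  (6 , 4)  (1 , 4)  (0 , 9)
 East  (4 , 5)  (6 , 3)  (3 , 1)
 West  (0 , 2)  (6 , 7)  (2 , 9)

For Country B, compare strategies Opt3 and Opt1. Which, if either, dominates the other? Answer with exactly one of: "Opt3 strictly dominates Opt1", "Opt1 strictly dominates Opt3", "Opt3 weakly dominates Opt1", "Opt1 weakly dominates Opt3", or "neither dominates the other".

neither dominates the other

Opt3's payoffs vs Opt1's, by Country A's action — North: 6>3, South: 9>4, East: 1<5, West: 9>2.
Opt3 does better at North, South, West but worse at East; neither strategy dominates the other.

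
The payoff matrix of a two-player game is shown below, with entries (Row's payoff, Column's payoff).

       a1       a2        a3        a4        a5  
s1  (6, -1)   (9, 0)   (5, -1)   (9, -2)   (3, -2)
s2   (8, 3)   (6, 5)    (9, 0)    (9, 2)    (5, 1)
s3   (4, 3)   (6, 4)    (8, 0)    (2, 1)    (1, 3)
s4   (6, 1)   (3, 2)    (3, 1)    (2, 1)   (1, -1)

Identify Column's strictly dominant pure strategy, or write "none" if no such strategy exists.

a2 vs a1: s1: 0>-1, s2: 5>3, s3: 4>3, s4: 2>1.
a2 vs a3: s1: 0>-1, s2: 5>0, s3: 4>0, s4: 2>1.
a2 vs a4: s1: 0>-2, s2: 5>2, s3: 4>1, s4: 2>1.
a2 vs a5: s1: 0>-2, s2: 5>1, s3: 4>3, s4: 2>-1.
a2 strictly beats every other strategy against every opponent action, so it is strictly dominant.

a2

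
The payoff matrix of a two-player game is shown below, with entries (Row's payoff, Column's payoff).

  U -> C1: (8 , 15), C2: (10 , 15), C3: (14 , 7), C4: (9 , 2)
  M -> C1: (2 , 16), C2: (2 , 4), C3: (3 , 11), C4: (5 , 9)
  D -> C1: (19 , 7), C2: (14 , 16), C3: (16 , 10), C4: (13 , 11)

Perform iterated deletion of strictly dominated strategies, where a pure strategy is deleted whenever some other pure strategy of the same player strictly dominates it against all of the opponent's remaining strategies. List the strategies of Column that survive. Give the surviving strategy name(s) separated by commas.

Row's strategy U is strictly dominated by D (C1: 19>8, C2: 14>10, C3: 16>14, C4: 13>9) and is removed.
For Row, D strictly dominates M on the remaining columns (C1: 19>2, C2: 14>2, C3: 16>3, C4: 13>5); eliminate M.
Column C1 is eliminated: C2 beats it against every remaining row (D: 16>7).
For Column, C2 strictly dominates C3 on the remaining rows (D: 16>10); eliminate C3.
For Column, C2 strictly dominates C4 on the remaining rows (D: 16>11); eliminate C4.
Among the remaining strategies, none is strictly dominated by another pure strategy of the same player, so the elimination stops.
Surviving strategies — Row: {D}; Column: {C2}.

C2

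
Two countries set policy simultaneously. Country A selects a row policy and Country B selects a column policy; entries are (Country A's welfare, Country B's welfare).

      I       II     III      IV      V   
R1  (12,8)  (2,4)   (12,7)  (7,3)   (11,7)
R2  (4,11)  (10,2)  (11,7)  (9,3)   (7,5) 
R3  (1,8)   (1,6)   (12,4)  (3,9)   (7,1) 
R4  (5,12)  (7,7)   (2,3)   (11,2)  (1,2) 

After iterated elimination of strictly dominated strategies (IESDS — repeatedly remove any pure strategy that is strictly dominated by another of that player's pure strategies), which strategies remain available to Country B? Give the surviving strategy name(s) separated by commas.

I

Column II is eliminated: I beats it against every remaining row (R1: 8>4, R2: 11>2, R3: 8>6, R4: 12>7).
Country B's strategy III is strictly dominated by I (R1: 8>7, R2: 11>7, R3: 8>4, R4: 12>3) and is removed.
For Country A, R1 strictly dominates R3 on the remaining columns (I: 12>1, IV: 7>3, V: 11>7); eliminate R3.
Country B's strategy IV is strictly dominated by I (R1: 8>3, R2: 11>3, R4: 12>2) and is removed.
Country A's strategy R2 is strictly dominated by R1 (I: 12>4, V: 11>7) and is removed.
Country A's strategy R4 is strictly dominated by R1 (I: 12>5, V: 11>1) and is removed.
Country B's strategy V is strictly dominated by I (R1: 8>7) and is removed.
Among the remaining strategies, none is strictly dominated by another pure strategy of the same player, so the elimination stops.
Surviving strategies — Country A: {R1}; Country B: {I}.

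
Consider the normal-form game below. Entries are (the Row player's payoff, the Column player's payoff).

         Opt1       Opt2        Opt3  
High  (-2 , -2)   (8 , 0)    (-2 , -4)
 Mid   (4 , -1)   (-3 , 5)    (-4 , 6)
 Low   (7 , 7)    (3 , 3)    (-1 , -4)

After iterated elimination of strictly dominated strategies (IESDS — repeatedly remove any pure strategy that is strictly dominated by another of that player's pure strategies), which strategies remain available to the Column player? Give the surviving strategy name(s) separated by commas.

Opt1, Opt2

Row Mid is eliminated: Low beats it against every remaining column (Opt1: 7>4, Opt2: 3>-3, Opt3: -1>-4).
For the Column player, Opt1 strictly dominates Opt3 on the remaining rows (High: -2>-4, Low: 7>-4); eliminate Opt3.
Among the remaining strategies, none is strictly dominated by another pure strategy of the same player, so the elimination stops.
Surviving strategies — the Row player: {High, Low}; the Column player: {Opt1, Opt2}.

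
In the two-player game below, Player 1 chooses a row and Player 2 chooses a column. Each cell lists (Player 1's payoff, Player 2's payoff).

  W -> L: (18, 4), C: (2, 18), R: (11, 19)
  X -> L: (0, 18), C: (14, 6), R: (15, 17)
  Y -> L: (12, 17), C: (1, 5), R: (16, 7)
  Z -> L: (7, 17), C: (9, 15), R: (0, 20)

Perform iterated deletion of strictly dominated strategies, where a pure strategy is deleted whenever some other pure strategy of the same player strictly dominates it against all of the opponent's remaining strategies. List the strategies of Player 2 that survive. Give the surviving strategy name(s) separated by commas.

For Player 2, R strictly dominates C on the remaining rows (W: 19>18, X: 17>6, Y: 7>5, Z: 20>15); eliminate C.
Row X is eliminated: Y beats it against every remaining column (L: 12>0, R: 16>15).
Player 1's strategy Z is strictly dominated by W (L: 18>7, R: 11>0) and is removed.
Among the remaining strategies, none is strictly dominated by another pure strategy of the same player, so the elimination stops.
Surviving strategies — Player 1: {W, Y}; Player 2: {L, R}.

L, R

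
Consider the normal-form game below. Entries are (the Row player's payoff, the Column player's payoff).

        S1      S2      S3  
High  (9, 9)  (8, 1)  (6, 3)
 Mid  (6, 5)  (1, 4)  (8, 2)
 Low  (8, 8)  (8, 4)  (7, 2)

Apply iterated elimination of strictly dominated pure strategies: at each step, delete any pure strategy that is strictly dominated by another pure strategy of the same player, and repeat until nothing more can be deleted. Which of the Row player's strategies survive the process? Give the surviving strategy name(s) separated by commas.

For the Column player, S1 strictly dominates S2 on the remaining rows (High: 9>1, Mid: 5>4, Low: 8>4); eliminate S2.
For the Column player, S1 strictly dominates S3 on the remaining rows (High: 9>3, Mid: 5>2, Low: 8>2); eliminate S3.
The Row player's strategy Mid is strictly dominated by High (S1: 9>6) and is removed.
For the Row player, High strictly dominates Low on the remaining columns (S1: 9>8); eliminate Low.
Among the remaining strategies, none is strictly dominated by another pure strategy of the same player, so the elimination stops.
Surviving strategies — the Row player: {High}; the Column player: {S1}.

High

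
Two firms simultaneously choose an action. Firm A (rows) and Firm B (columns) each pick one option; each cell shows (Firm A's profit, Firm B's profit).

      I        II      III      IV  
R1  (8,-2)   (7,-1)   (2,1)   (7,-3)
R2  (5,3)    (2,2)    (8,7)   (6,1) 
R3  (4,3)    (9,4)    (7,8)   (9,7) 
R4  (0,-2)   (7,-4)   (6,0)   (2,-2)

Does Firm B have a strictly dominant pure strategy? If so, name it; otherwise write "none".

III vs I: R1: 1>-2, R2: 7>3, R3: 8>3, R4: 0>-2.
III vs II: R1: 1>-1, R2: 7>2, R3: 8>4, R4: 0>-4.
III vs IV: R1: 1>-3, R2: 7>1, R3: 8>7, R4: 0>-2.
III strictly beats every other strategy against every opponent action, so it is strictly dominant.

III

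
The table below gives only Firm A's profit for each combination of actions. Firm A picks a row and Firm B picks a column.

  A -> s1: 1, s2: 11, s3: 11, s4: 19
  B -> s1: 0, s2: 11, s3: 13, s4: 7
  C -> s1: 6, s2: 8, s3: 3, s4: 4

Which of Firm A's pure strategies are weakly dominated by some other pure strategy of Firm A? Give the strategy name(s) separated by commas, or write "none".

Nothing dominates A: B at s1 (1>0); C at s2 (11>8).
B: no other strategy beats it everywhere (A at s3 (13>11); C at s2 (11>8)).
Nothing dominates C: A at s1 (6>1); B at s1 (6>0).

none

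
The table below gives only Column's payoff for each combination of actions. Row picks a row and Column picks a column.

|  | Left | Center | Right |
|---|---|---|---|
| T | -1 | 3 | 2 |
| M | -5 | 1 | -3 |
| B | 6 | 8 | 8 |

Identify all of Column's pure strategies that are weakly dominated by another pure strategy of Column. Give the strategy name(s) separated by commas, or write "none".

Left, Right

Left: dominated, since Center does at least as well everywhere (T: 3>-1, M: 1>-5, B: 8>6).
Center is not dominated — it holds its own against Left at T (3>-1); Right at T (3>2).
Right: dominated, since Center does at least as well everywhere (T: 3>2, M: 1>-3, B: 8=8).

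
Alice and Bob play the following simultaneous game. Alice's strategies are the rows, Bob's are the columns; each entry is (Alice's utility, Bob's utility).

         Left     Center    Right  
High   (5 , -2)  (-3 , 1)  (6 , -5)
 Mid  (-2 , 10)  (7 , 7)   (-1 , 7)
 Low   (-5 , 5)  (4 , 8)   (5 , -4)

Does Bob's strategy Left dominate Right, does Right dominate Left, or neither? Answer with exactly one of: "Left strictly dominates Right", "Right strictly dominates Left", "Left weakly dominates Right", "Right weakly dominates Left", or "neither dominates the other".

Compare Left to Right across each choice by Alice: High: -2>-5, Mid: 10>7, Low: 5>-4.
Every comparison favours Left, so Left strictly dominates Right.

Left strictly dominates Right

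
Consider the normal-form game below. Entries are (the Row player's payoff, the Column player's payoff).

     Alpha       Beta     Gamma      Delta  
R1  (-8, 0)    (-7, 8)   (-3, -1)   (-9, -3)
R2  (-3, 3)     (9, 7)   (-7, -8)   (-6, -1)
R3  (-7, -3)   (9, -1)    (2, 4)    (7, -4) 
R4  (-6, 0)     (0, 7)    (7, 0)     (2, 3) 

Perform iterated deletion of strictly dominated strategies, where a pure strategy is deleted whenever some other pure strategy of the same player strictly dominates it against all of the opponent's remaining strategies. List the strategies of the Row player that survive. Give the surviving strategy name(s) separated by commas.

For the Row player, R3 strictly dominates R1 on the remaining columns (Alpha: -7>-8, Beta: 9>-7, Gamma: 2>-3, Delta: 7>-9); eliminate R1.
The Column player's strategy Alpha is strictly dominated by Beta (R2: 7>3, R3: -1>-3, R4: 7>0) and is removed.
For the Column player, Beta strictly dominates Delta on the remaining rows (R2: 7>-1, R3: -1>-4, R4: 7>3); eliminate Delta.
Among the remaining strategies, none is strictly dominated by another pure strategy of the same player, so the elimination stops.
Surviving strategies — the Row player: {R2, R3, R4}; the Column player: {Beta, Gamma}.

R2, R3, R4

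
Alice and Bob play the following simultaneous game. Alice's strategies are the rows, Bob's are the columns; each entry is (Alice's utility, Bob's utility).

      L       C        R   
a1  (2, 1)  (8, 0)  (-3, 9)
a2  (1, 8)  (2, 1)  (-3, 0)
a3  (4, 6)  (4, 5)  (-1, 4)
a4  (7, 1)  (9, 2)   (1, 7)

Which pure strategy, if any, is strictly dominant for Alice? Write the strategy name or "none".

a4

a4 vs a1: L: 7>2, C: 9>8, R: 1>-3.
a4 vs a2: L: 7>1, C: 9>2, R: 1>-3.
a4 vs a3: L: 7>4, C: 9>4, R: 1>-1.
a4 strictly beats every other strategy against every opponent action, so it is strictly dominant.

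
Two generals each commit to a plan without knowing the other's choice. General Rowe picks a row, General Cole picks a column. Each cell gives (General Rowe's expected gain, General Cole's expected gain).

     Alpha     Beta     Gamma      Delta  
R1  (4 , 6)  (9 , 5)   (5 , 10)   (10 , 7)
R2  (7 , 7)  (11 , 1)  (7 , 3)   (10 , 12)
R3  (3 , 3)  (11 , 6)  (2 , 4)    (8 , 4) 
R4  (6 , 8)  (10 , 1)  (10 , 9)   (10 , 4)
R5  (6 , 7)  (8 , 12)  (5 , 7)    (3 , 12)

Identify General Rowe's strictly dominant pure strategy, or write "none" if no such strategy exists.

R1 fails to dominate R2 at Alpha (4<7).
R2 fails to dominate R1 at Delta (10=10).
R3 fails to dominate R1 at Alpha (3<4).
R4 fails to dominate R1 at Delta (10=10).
R5 fails to dominate R1 at Beta (8<9).
No single strategy dominates all the others.

none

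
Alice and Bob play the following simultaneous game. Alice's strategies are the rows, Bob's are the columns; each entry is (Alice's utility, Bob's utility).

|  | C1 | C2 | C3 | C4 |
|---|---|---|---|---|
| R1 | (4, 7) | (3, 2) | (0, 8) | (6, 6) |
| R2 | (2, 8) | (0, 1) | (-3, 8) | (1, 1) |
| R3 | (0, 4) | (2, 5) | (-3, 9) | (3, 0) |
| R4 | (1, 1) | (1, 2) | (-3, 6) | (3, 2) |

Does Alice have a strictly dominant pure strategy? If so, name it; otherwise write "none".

R1 vs R2: C1: 4>2, C2: 3>0, C3: 0>-3, C4: 6>1.
R1 vs R3: C1: 4>0, C2: 3>2, C3: 0>-3, C4: 6>3.
R1 vs R4: C1: 4>1, C2: 3>1, C3: 0>-3, C4: 6>3.
R1 strictly beats every other strategy against every opponent action, so it is strictly dominant.

R1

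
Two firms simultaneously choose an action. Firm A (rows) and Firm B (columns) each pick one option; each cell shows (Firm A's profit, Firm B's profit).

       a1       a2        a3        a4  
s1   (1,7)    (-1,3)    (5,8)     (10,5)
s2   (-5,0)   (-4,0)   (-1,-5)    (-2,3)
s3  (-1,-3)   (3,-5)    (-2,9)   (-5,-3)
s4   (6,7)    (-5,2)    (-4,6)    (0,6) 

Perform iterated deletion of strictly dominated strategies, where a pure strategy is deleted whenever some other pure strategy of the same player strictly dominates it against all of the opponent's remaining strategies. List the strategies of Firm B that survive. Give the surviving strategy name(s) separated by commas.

a1, a3

Row s2 is eliminated: s1 beats it against every remaining column (a1: 1>-5, a2: -1>-4, a3: 5>-1, a4: 10>-2).
Column a2 is eliminated: a1 beats it against every remaining row (s1: 7>3, s3: -3>-5, s4: 7>2).
Firm A's strategy s3 is strictly dominated by s1 (a1: 1>-1, a3: 5>-2, a4: 10>-5) and is removed.
Column a4 is eliminated: a1 beats it against every remaining row (s1: 7>5, s4: 7>6).
Among the remaining strategies, none is strictly dominated by another pure strategy of the same player, so the elimination stops.
Surviving strategies — Firm A: {s1, s4}; Firm B: {a1, a3}.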